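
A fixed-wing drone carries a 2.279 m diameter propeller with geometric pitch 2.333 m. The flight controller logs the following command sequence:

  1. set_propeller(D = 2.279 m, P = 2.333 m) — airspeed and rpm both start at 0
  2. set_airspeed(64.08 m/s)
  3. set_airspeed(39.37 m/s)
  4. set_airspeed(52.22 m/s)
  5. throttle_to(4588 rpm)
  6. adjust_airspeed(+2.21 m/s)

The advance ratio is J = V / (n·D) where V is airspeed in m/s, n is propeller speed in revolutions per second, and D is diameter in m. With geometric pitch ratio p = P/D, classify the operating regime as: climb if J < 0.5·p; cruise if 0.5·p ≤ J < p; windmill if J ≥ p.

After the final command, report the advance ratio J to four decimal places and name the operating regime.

J = 0.3123, regime = climb

set_propeller: D = 2.279 m, P = 2.333 m (p = P/D = 1.023695); state ← (V=0, rpm=0)
set_airspeed(64.08): V ← 64.08 m/s
set_airspeed(39.37): V ← 39.37 m/s
set_airspeed(52.22): V ← 52.22 m/s
throttle_to(4588): rpm ← 4588
adjust_airspeed(+2.21): V ← 52.22 +2.21 = 54.43 m/s
final state: V = 54.43 m/s, rpm = 4588 → n = rpm/60 = 76.466667 rev/s
J = V / (n·D) = 54.43 / (76.466667 × 2.279) = 0.312336
regime bands: climb J<0.5118 | cruise [0.5118, 1.0237) | windmill J≥1.0237
J = 0.3123 → climb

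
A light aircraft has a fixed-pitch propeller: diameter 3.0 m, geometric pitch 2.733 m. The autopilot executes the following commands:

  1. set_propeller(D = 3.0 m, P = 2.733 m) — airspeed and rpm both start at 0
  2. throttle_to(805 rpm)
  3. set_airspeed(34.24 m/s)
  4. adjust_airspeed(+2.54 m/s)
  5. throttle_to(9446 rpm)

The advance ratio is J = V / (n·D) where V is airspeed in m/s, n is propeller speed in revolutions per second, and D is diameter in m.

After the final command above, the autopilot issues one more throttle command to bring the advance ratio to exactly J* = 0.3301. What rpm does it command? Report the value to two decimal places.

rpm = 2228.42

set_propeller: D = 3.0 m, P = 2.733 m (p = P/D = 0.911000); state ← (V=0, rpm=0)
throttle_to(805): rpm ← 805
set_airspeed(34.24): V ← 34.24 m/s
adjust_airspeed(+2.54): V ← 34.24 +2.54 = 36.78 m/s
throttle_to(9446): rpm ← 9446
final state: V = 36.78 m/s, rpm = 9446 → n = rpm/60 = 157.433333 rev/s
target J* = 0.3301; solve J* = V/(n·D) for n: n = V/(J*·D) = 36.78/(0.3301 × 3.0) = 37.140261 rev/s
rpm = 60·n = 2228.415632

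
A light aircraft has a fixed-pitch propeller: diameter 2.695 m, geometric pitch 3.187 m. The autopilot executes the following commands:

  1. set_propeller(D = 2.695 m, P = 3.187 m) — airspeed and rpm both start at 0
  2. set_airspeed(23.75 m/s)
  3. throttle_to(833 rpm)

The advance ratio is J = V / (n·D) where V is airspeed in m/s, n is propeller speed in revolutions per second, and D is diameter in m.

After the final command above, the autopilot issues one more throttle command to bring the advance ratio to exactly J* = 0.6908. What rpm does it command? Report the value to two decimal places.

set_propeller: D = 2.695 m, P = 3.187 m (p = P/D = 1.182560); state ← (V=0, rpm=0)
set_airspeed(23.75): V ← 23.75 m/s
throttle_to(833): rpm ← 833
final state: V = 23.75 m/s, rpm = 833 → n = rpm/60 = 13.883333 rev/s
target J* = 0.6908; solve J* = V/(n·D) for n: n = V/(J*·D) = 23.75/(0.6908 × 2.695) = 12.757116 rev/s
rpm = 60·n = 765.426979

rpm = 765.43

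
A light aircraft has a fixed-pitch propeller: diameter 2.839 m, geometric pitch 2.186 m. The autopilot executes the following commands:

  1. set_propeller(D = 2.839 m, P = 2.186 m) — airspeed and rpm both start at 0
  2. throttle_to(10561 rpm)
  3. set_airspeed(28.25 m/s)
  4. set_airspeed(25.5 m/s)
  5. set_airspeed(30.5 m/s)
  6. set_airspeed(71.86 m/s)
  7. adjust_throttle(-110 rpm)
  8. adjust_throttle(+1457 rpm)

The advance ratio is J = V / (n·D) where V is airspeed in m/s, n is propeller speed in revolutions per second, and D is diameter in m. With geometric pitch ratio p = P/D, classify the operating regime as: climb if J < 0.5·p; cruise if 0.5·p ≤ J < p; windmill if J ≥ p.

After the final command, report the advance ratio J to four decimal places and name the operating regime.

set_propeller: D = 2.839 m, P = 2.186 m (p = P/D = 0.769989); state ← (V=0, rpm=0)
throttle_to(10561): rpm ← 10561
set_airspeed(28.25): V ← 28.25 m/s
set_airspeed(25.5): V ← 25.5 m/s
set_airspeed(30.5): V ← 30.5 m/s
set_airspeed(71.86): V ← 71.86 m/s
adjust_throttle(-110): rpm ← 10561 -110 = 10451
adjust_throttle(+1457): rpm ← 10451 +1457 = 11908
final state: V = 71.86 m/s, rpm = 11908 → n = rpm/60 = 198.466667 rev/s
J = V / (n·D) = 71.86 / (198.466667 × 2.839) = 0.127536
regime bands: climb J<0.3850 | cruise [0.3850, 0.7700) | windmill J≥0.7700
J = 0.1275 → climb

J = 0.1275, regime = climb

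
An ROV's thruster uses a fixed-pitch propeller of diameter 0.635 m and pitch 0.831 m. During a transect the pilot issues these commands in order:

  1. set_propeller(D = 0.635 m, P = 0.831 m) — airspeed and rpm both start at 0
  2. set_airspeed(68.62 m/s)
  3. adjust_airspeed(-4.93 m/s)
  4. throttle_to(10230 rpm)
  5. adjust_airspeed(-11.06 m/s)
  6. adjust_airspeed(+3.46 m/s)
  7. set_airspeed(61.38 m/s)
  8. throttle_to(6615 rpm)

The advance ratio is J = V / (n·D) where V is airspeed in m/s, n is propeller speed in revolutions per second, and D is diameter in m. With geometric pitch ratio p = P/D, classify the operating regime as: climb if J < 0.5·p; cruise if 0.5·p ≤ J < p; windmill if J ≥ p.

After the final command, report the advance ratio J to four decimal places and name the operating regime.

set_propeller: D = 0.635 m, P = 0.831 m (p = P/D = 1.308661); state ← (V=0, rpm=0)
set_airspeed(68.62): V ← 68.62 m/s
adjust_airspeed(-4.93): V ← 68.62 -4.93 = 63.69 m/s
throttle_to(10230): rpm ← 10230
adjust_airspeed(-11.06): V ← 63.69 -11.06 = 52.63 m/s
adjust_airspeed(+3.46): V ← 52.63 +3.46 = 56.09 m/s
set_airspeed(61.38): V ← 61.38 m/s
throttle_to(6615): rpm ← 6615
final state: V = 61.38 m/s, rpm = 6615 → n = rpm/60 = 110.250000 rev/s
J = V / (n·D) = 61.38 / (110.250000 × 0.635) = 0.876748
regime bands: climb J<0.6543 | cruise [0.6543, 1.3087) | windmill J≥1.3087
J = 0.8767 → cruise

J = 0.8767, regime = cruise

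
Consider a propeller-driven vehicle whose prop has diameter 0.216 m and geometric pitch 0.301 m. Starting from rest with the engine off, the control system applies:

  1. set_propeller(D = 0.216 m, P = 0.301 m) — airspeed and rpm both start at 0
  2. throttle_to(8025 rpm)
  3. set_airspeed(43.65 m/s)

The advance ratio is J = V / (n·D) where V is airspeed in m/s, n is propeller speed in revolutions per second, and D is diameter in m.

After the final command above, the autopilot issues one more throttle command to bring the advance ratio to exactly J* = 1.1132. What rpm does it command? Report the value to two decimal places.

set_propeller: D = 0.216 m, P = 0.301 m (p = P/D = 1.393519); state ← (V=0, rpm=0)
throttle_to(8025): rpm ← 8025
set_airspeed(43.65): V ← 43.65 m/s
final state: V = 43.65 m/s, rpm = 8025 → n = rpm/60 = 133.750000 rev/s
target J* = 1.1132; solve J* = V/(n·D) for n: n = V/(J*·D) = 43.65/(1.1132 × 0.216) = 181.533717 rev/s
rpm = 60·n = 10892.022997

rpm = 10892.02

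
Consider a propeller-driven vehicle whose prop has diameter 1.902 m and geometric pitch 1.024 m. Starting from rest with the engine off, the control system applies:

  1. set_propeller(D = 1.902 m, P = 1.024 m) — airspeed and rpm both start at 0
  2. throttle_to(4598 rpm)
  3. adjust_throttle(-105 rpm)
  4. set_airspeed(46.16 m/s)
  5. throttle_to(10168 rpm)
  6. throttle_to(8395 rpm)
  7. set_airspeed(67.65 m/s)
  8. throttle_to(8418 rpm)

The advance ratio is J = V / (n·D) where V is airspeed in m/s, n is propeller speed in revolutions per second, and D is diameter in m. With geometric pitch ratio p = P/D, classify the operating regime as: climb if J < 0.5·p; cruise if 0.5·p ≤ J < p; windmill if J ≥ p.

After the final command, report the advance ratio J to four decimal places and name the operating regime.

set_propeller: D = 1.902 m, P = 1.024 m (p = P/D = 0.538381); state ← (V=0, rpm=0)
throttle_to(4598): rpm ← 4598
adjust_throttle(-105): rpm ← 4598 -105 = 4493
set_airspeed(46.16): V ← 46.16 m/s
throttle_to(10168): rpm ← 10168
throttle_to(8395): rpm ← 8395
set_airspeed(67.65): V ← 67.65 m/s
throttle_to(8418): rpm ← 8418
final state: V = 67.65 m/s, rpm = 8418 → n = rpm/60 = 140.300000 rev/s
J = V / (n·D) = 67.65 / (140.300000 × 1.902) = 0.253513
regime bands: climb J<0.2692 | cruise [0.2692, 0.5384) | windmill J≥0.5384
J = 0.2535 → climb

J = 0.2535, regime = climb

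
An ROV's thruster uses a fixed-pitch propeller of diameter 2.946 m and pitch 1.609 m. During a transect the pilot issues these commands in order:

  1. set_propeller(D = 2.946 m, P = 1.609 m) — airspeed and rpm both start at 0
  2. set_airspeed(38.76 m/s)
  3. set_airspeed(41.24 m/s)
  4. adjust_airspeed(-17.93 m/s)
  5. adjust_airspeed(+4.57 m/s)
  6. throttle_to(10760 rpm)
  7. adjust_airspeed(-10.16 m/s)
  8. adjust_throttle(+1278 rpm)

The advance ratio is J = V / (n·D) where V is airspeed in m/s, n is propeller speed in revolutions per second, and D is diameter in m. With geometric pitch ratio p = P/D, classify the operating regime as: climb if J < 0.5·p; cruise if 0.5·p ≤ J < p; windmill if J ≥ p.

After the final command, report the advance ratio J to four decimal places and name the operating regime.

J = 0.0300, regime = climb

set_propeller: D = 2.946 m, P = 1.609 m (p = P/D = 0.546164); state ← (V=0, rpm=0)
set_airspeed(38.76): V ← 38.76 m/s
set_airspeed(41.24): V ← 41.24 m/s
adjust_airspeed(-17.93): V ← 41.24 -17.93 = 23.31 m/s
adjust_airspeed(+4.57): V ← 23.31 +4.57 = 27.88 m/s
throttle_to(10760): rpm ← 10760
adjust_airspeed(-10.16): V ← 27.88 -10.16 = 17.72 m/s
adjust_throttle(+1278): rpm ← 10760 +1278 = 12038
final state: V = 17.72 m/s, rpm = 12038 → n = rpm/60 = 200.633333 rev/s
J = V / (n·D) = 17.72 / (200.633333 × 2.946) = 0.029980
regime bands: climb J<0.2731 | cruise [0.2731, 0.5462) | windmill J≥0.5462
J = 0.0300 → climb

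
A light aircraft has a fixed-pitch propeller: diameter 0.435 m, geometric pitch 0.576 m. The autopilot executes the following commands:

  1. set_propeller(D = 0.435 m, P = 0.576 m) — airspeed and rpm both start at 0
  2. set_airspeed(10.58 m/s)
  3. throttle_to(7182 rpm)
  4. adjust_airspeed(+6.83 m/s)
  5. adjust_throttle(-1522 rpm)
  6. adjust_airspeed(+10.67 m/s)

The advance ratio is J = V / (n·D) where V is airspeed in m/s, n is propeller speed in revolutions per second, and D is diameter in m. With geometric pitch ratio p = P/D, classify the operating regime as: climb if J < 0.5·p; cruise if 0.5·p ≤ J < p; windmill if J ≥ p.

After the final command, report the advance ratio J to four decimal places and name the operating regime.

set_propeller: D = 0.435 m, P = 0.576 m (p = P/D = 1.324138); state ← (V=0, rpm=0)
set_airspeed(10.58): V ← 10.58 m/s
throttle_to(7182): rpm ← 7182
adjust_airspeed(+6.83): V ← 10.58 +6.83 = 17.41 m/s
adjust_throttle(-1522): rpm ← 7182 -1522 = 5660
adjust_airspeed(+10.67): V ← 17.41 +10.67 = 28.08 m/s
final state: V = 28.08 m/s, rpm = 5660 → n = rpm/60 = 94.333333 rev/s
J = V / (n·D) = 28.08 / (94.333333 × 0.435) = 0.684294
regime bands: climb J<0.6621 | cruise [0.6621, 1.3241) | windmill J≥1.3241
J = 0.6843 → cruise

J = 0.6843, regime = cruise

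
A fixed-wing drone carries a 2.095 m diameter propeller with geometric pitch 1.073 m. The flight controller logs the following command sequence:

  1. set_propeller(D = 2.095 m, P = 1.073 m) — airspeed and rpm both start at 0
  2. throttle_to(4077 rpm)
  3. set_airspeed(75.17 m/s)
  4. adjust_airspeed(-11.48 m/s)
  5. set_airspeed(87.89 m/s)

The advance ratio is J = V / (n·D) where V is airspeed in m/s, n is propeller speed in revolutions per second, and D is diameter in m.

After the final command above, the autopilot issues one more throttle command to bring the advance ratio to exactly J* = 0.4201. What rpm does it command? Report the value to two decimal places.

rpm = 5991.75

set_propeller: D = 2.095 m, P = 1.073 m (p = P/D = 0.512172); state ← (V=0, rpm=0)
throttle_to(4077): rpm ← 4077
set_airspeed(75.17): V ← 75.17 m/s
adjust_airspeed(-11.48): V ← 75.17 -11.48 = 63.69 m/s
set_airspeed(87.89): V ← 87.89 m/s
final state: V = 87.89 m/s, rpm = 4077 → n = rpm/60 = 67.950000 rev/s
target J* = 0.4201; solve J* = V/(n·D) for n: n = V/(J*·D) = 87.89/(0.4201 × 2.095) = 99.862574 rev/s
rpm = 60·n = 5991.754435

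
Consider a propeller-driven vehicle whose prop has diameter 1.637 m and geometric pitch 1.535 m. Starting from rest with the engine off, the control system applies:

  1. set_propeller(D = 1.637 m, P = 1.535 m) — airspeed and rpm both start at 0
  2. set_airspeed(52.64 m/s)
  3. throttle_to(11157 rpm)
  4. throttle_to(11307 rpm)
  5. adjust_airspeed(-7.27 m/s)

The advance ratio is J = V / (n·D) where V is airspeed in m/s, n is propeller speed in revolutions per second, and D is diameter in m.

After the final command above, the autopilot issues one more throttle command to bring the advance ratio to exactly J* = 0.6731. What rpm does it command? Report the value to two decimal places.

rpm = 2470.54

set_propeller: D = 1.637 m, P = 1.535 m (p = P/D = 0.937691); state ← (V=0, rpm=0)
set_airspeed(52.64): V ← 52.64 m/s
throttle_to(11157): rpm ← 11157
throttle_to(11307): rpm ← 11307
adjust_airspeed(-7.27): V ← 52.64 -7.27 = 45.37 m/s
final state: V = 45.37 m/s, rpm = 11307 → n = rpm/60 = 188.450000 rev/s
target J* = 0.6731; solve J* = V/(n·D) for n: n = V/(J*·D) = 45.37/(0.6731 × 1.637) = 41.175654 rev/s
rpm = 60·n = 2470.539259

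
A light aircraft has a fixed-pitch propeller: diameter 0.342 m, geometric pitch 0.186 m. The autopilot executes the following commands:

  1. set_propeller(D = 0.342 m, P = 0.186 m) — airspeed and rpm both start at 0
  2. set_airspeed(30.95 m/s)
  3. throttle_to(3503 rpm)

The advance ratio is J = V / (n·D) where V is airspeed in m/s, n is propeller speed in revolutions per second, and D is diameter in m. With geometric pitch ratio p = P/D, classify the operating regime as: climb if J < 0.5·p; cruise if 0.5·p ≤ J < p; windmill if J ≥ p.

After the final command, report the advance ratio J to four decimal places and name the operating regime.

set_propeller: D = 0.342 m, P = 0.186 m (p = P/D = 0.543860); state ← (V=0, rpm=0)
set_airspeed(30.95): V ← 30.95 m/s
throttle_to(3503): rpm ← 3503
final state: V = 30.95 m/s, rpm = 3503 → n = rpm/60 = 58.383333 rev/s
J = V / (n·D) = 30.95 / (58.383333 × 0.342) = 1.550050
regime bands: climb J<0.2719 | cruise [0.2719, 0.5439) | windmill J≥0.5439
J = 1.5500 → windmill

J = 1.5500, regime = windmill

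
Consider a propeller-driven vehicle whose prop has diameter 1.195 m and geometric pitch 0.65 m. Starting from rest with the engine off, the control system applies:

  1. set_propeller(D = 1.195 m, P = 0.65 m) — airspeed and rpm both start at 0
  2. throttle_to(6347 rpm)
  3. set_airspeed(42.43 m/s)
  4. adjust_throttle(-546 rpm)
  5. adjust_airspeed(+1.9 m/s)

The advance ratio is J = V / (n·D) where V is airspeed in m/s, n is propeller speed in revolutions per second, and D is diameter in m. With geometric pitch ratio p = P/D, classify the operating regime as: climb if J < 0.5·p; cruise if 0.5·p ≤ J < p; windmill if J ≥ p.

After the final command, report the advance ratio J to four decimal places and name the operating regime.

J = 0.3837, regime = cruise

set_propeller: D = 1.195 m, P = 0.65 m (p = P/D = 0.543933); state ← (V=0, rpm=0)
throttle_to(6347): rpm ← 6347
set_airspeed(42.43): V ← 42.43 m/s
adjust_throttle(-546): rpm ← 6347 -546 = 5801
adjust_airspeed(+1.9): V ← 42.43 +1.9 = 44.33 m/s
final state: V = 44.33 m/s, rpm = 5801 → n = rpm/60 = 96.683333 rev/s
J = V / (n·D) = 44.33 / (96.683333 × 1.195) = 0.383688
regime bands: climb J<0.2720 | cruise [0.2720, 0.5439) | windmill J≥0.5439
J = 0.3837 → cruise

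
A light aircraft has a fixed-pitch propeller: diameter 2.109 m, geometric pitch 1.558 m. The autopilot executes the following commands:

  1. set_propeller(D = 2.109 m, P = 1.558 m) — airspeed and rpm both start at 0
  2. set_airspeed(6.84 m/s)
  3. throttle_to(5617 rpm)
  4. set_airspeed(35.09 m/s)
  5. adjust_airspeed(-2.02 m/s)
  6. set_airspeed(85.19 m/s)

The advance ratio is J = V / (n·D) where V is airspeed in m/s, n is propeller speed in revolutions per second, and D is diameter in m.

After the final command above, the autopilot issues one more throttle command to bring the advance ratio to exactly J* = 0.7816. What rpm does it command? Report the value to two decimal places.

set_propeller: D = 2.109 m, P = 1.558 m (p = P/D = 0.738739); state ← (V=0, rpm=0)
set_airspeed(6.84): V ← 6.84 m/s
throttle_to(5617): rpm ← 5617
set_airspeed(35.09): V ← 35.09 m/s
adjust_airspeed(-2.02): V ← 35.09 -2.02 = 33.07 m/s
set_airspeed(85.19): V ← 85.19 m/s
final state: V = 85.19 m/s, rpm = 5617 → n = rpm/60 = 93.616667 rev/s
target J* = 0.7816; solve J* = V/(n·D) for n: n = V/(J*·D) = 85.19/(0.7816 × 2.109) = 51.680593 rev/s
rpm = 60·n = 3100.835577

rpm = 3100.84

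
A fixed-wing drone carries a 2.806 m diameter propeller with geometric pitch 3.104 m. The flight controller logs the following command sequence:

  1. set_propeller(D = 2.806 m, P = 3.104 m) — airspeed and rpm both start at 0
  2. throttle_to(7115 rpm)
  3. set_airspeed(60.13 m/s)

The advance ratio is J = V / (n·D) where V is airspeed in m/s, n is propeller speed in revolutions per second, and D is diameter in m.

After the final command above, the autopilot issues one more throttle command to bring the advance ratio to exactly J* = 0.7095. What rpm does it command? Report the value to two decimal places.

rpm = 1812.18

set_propeller: D = 2.806 m, P = 3.104 m (p = P/D = 1.106201); state ← (V=0, rpm=0)
throttle_to(7115): rpm ← 7115
set_airspeed(60.13): V ← 60.13 m/s
final state: V = 60.13 m/s, rpm = 7115 → n = rpm/60 = 118.583333 rev/s
target J* = 0.7095; solve J* = V/(n·D) for n: n = V/(J*·D) = 60.13/(0.7095 × 2.806) = 30.203073 rev/s
rpm = 60·n = 1812.184401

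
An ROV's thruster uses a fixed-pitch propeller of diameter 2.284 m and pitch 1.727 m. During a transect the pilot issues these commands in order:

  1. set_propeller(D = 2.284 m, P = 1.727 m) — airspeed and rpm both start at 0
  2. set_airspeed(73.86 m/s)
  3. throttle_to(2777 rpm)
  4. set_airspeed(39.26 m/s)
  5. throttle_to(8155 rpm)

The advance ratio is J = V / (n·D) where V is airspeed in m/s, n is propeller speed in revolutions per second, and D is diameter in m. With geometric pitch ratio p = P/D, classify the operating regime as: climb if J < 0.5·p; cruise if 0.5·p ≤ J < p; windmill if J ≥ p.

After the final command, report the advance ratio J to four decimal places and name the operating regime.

J = 0.1265, regime = climb

set_propeller: D = 2.284 m, P = 1.727 m (p = P/D = 0.756130); state ← (V=0, rpm=0)
set_airspeed(73.86): V ← 73.86 m/s
throttle_to(2777): rpm ← 2777
set_airspeed(39.26): V ← 39.26 m/s
throttle_to(8155): rpm ← 8155
final state: V = 39.26 m/s, rpm = 8155 → n = rpm/60 = 135.916667 rev/s
J = V / (n·D) = 39.26 / (135.916667 × 2.284) = 0.126468
regime bands: climb J<0.3781 | cruise [0.3781, 0.7561) | windmill J≥0.7561
J = 0.1265 → climb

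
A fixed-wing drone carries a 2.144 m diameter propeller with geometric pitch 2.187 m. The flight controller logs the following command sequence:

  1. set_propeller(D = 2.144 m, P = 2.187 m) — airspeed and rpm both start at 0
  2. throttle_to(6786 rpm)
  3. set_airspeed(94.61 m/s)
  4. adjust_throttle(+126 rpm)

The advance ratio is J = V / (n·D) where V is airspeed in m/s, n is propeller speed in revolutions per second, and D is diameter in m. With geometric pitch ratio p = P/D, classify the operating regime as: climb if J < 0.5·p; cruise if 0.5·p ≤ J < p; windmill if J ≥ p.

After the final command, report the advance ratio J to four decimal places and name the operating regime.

J = 0.3831, regime = climb

set_propeller: D = 2.144 m, P = 2.187 m (p = P/D = 1.020056); state ← (V=0, rpm=0)
throttle_to(6786): rpm ← 6786
set_airspeed(94.61): V ← 94.61 m/s
adjust_throttle(+126): rpm ← 6786 +126 = 6912
final state: V = 94.61 m/s, rpm = 6912 → n = rpm/60 = 115.200000 rev/s
J = V / (n·D) = 94.61 / (115.200000 × 2.144) = 0.383054
regime bands: climb J<0.5100 | cruise [0.5100, 1.0201) | windmill J≥1.0201
J = 0.3831 → climb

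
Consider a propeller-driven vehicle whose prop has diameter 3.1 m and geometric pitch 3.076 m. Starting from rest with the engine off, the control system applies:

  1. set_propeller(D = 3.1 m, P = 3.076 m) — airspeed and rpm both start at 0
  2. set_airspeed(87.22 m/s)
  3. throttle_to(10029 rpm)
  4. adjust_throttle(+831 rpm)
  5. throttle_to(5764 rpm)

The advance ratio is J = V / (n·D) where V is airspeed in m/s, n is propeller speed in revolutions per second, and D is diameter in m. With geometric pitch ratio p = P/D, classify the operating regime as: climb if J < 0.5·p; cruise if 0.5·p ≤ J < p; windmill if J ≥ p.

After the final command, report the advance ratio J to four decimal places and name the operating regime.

set_propeller: D = 3.1 m, P = 3.076 m (p = P/D = 0.992258); state ← (V=0, rpm=0)
set_airspeed(87.22): V ← 87.22 m/s
throttle_to(10029): rpm ← 10029
adjust_throttle(+831): rpm ← 10029 +831 = 10860
throttle_to(5764): rpm ← 5764
final state: V = 87.22 m/s, rpm = 5764 → n = rpm/60 = 96.066667 rev/s
J = V / (n·D) = 87.22 / (96.066667 × 3.1) = 0.292875
regime bands: climb J<0.4961 | cruise [0.4961, 0.9923) | windmill J≥0.9923
J = 0.2929 → climb

J = 0.2929, regime = climb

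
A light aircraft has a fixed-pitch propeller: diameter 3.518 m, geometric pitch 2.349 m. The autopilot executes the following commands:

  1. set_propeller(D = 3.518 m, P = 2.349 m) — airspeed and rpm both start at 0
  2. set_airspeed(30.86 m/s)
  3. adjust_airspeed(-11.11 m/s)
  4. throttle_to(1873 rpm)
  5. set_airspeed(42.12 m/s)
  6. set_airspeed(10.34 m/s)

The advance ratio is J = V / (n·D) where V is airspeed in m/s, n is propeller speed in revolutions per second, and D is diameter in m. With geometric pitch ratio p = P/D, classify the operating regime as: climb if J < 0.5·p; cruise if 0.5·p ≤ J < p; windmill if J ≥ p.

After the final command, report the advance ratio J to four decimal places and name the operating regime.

J = 0.0942, regime = climb

set_propeller: D = 3.518 m, P = 2.349 m (p = P/D = 0.667709); state ← (V=0, rpm=0)
set_airspeed(30.86): V ← 30.86 m/s
adjust_airspeed(-11.11): V ← 30.86 -11.11 = 19.75 m/s
throttle_to(1873): rpm ← 1873
set_airspeed(42.12): V ← 42.12 m/s
set_airspeed(10.34): V ← 10.34 m/s
final state: V = 10.34 m/s, rpm = 1873 → n = rpm/60 = 31.216667 rev/s
J = V / (n·D) = 10.34 / (31.216667 × 3.518) = 0.094154
regime bands: climb J<0.3339 | cruise [0.3339, 0.6677) | windmill J≥0.6677
J = 0.0942 → climb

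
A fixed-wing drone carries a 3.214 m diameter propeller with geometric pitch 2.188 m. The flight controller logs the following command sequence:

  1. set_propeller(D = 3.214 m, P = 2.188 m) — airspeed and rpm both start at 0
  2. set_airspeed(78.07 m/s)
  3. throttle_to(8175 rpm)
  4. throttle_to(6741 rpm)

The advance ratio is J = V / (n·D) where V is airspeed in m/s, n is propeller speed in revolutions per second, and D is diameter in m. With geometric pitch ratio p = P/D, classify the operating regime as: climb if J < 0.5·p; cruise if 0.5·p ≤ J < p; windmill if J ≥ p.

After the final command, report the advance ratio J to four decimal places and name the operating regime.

J = 0.2162, regime = climb

set_propeller: D = 3.214 m, P = 2.188 m (p = P/D = 0.680772); state ← (V=0, rpm=0)
set_airspeed(78.07): V ← 78.07 m/s
throttle_to(8175): rpm ← 8175
throttle_to(6741): rpm ← 6741
final state: V = 78.07 m/s, rpm = 6741 → n = rpm/60 = 112.350000 rev/s
J = V / (n·D) = 78.07 / (112.350000 × 3.214) = 0.216205
regime bands: climb J<0.3404 | cruise [0.3404, 0.6808) | windmill J≥0.6808
J = 0.2162 → climb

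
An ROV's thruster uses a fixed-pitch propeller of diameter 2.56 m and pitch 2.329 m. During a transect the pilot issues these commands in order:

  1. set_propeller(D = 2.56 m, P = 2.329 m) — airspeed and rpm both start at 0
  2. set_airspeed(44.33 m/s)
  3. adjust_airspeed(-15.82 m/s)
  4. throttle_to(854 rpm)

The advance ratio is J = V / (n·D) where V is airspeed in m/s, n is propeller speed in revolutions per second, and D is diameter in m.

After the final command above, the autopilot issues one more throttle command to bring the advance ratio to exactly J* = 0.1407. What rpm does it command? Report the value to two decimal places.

set_propeller: D = 2.56 m, P = 2.329 m (p = P/D = 0.909766); state ← (V=0, rpm=0)
set_airspeed(44.33): V ← 44.33 m/s
adjust_airspeed(-15.82): V ← 44.33 -15.82 = 28.51 m/s
throttle_to(854): rpm ← 854
final state: V = 28.51 m/s, rpm = 854 → n = rpm/60 = 14.233333 rev/s
target J* = 0.1407; solve J* = V/(n·D) for n: n = V/(J*·D) = 28.51/(0.1407 × 2.56) = 79.152230 rev/s
rpm = 60·n = 4749.133795

rpm = 4749.13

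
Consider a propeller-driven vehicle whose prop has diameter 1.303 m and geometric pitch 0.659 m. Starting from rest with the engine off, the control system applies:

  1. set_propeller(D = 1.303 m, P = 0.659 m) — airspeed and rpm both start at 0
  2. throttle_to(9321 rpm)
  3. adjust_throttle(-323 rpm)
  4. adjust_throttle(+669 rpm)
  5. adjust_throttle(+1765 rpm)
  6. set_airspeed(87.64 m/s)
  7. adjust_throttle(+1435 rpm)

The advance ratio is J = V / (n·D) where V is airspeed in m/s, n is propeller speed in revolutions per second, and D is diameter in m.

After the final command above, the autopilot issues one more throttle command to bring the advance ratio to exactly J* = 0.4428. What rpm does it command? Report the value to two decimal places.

rpm = 9113.84

set_propeller: D = 1.303 m, P = 0.659 m (p = P/D = 0.505756); state ← (V=0, rpm=0)
throttle_to(9321): rpm ← 9321
adjust_throttle(-323): rpm ← 9321 -323 = 8998
adjust_throttle(+669): rpm ← 8998 +669 = 9667
adjust_throttle(+1765): rpm ← 9667 +1765 = 11432
set_airspeed(87.64): V ← 87.64 m/s
adjust_throttle(+1435): rpm ← 11432 +1435 = 12867
final state: V = 87.64 m/s, rpm = 12867 → n = rpm/60 = 214.450000 rev/s
target J* = 0.4428; solve J* = V/(n·D) for n: n = V/(J*·D) = 87.64/(0.4428 × 1.303) = 151.897400 rev/s
rpm = 60·n = 9113.844016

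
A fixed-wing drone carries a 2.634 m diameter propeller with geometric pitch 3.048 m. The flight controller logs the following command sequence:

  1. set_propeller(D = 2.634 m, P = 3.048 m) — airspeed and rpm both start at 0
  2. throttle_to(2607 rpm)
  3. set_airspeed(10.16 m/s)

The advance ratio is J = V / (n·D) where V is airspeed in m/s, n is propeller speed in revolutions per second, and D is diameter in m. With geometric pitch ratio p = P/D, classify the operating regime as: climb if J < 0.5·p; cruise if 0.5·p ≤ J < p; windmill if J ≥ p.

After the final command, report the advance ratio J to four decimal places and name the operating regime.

J = 0.0888, regime = climb

set_propeller: D = 2.634 m, P = 3.048 m (p = P/D = 1.157175); state ← (V=0, rpm=0)
throttle_to(2607): rpm ← 2607
set_airspeed(10.16): V ← 10.16 m/s
final state: V = 10.16 m/s, rpm = 2607 → n = rpm/60 = 43.450000 rev/s
J = V / (n·D) = 10.16 / (43.450000 × 2.634) = 0.088774
regime bands: climb J<0.5786 | cruise [0.5786, 1.1572) | windmill J≥1.1572
J = 0.0888 → climb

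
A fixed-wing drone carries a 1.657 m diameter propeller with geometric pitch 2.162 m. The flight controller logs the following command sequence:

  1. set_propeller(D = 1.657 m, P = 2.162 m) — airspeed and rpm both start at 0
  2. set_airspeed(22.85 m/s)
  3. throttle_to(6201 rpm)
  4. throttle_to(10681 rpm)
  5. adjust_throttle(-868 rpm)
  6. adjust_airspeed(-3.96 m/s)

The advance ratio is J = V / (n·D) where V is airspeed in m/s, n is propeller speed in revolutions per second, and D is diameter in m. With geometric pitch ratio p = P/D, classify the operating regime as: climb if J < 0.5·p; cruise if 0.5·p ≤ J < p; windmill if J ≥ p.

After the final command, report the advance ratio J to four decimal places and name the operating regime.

set_propeller: D = 1.657 m, P = 2.162 m (p = P/D = 1.304768); state ← (V=0, rpm=0)
set_airspeed(22.85): V ← 22.85 m/s
throttle_to(6201): rpm ← 6201
throttle_to(10681): rpm ← 10681
adjust_throttle(-868): rpm ← 10681 -868 = 9813
adjust_airspeed(-3.96): V ← 22.85 -3.96 = 18.89 m/s
final state: V = 18.89 m/s, rpm = 9813 → n = rpm/60 = 163.550000 rev/s
J = V / (n·D) = 18.89 / (163.550000 × 1.657) = 0.069704
regime bands: climb J<0.6524 | cruise [0.6524, 1.3048) | windmill J≥1.3048
J = 0.0697 → climb

J = 0.0697, regime = climb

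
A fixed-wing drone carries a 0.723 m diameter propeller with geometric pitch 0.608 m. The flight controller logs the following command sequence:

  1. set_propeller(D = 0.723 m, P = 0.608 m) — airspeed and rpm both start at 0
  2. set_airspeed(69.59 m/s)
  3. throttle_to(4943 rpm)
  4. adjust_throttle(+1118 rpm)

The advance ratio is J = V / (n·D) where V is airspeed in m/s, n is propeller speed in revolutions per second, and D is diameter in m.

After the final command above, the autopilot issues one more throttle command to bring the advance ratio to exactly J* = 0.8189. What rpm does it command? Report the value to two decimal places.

set_propeller: D = 0.723 m, P = 0.608 m (p = P/D = 0.840941); state ← (V=0, rpm=0)
set_airspeed(69.59): V ← 69.59 m/s
throttle_to(4943): rpm ← 4943
adjust_throttle(+1118): rpm ← 4943 +1118 = 6061
final state: V = 69.59 m/s, rpm = 6061 → n = rpm/60 = 101.016667 rev/s
target J* = 0.8189; solve J* = V/(n·D) for n: n = V/(J*·D) = 69.59/(0.8189 × 0.723) = 117.537830 rev/s
rpm = 60·n = 7052.269794

rpm = 7052.27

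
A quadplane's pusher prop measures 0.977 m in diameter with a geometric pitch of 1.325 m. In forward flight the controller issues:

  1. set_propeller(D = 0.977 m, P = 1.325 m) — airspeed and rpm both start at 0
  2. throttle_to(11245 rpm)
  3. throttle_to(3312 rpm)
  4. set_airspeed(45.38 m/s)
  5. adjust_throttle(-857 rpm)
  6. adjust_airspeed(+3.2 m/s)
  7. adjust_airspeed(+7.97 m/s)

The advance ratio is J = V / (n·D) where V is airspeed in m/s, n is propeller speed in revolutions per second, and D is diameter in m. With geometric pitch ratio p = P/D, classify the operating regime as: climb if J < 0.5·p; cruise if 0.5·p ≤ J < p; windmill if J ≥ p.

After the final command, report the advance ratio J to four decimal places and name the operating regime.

J = 1.4146, regime = windmill

set_propeller: D = 0.977 m, P = 1.325 m (p = P/D = 1.356192); state ← (V=0, rpm=0)
throttle_to(11245): rpm ← 11245
throttle_to(3312): rpm ← 3312
set_airspeed(45.38): V ← 45.38 m/s
adjust_throttle(-857): rpm ← 3312 -857 = 2455
adjust_airspeed(+3.2): V ← 45.38 +3.2 = 48.58 m/s
adjust_airspeed(+7.97): V ← 48.58 +7.97 = 56.55 m/s
final state: V = 56.55 m/s, rpm = 2455 → n = rpm/60 = 40.916667 rev/s
J = V / (n·D) = 56.55 / (40.916667 × 0.977) = 1.414614
regime bands: climb J<0.6781 | cruise [0.6781, 1.3562) | windmill J≥1.3562
J = 1.4146 → windmill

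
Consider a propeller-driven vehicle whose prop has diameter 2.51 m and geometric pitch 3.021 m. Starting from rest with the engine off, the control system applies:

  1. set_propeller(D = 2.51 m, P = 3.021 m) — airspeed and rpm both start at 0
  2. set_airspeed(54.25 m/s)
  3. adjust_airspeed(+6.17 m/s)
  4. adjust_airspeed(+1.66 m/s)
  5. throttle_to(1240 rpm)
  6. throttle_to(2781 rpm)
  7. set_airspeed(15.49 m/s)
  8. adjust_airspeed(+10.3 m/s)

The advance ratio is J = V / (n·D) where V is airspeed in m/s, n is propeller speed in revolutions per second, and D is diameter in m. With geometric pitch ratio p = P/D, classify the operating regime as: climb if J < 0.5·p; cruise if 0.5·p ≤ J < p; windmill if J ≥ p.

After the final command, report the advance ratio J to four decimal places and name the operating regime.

J = 0.2217, regime = climb

set_propeller: D = 2.51 m, P = 3.021 m (p = P/D = 1.203586); state ← (V=0, rpm=0)
set_airspeed(54.25): V ← 54.25 m/s
adjust_airspeed(+6.17): V ← 54.25 +6.17 = 60.42 m/s
adjust_airspeed(+1.66): V ← 60.42 +1.66 = 62.08 m/s
throttle_to(1240): rpm ← 1240
throttle_to(2781): rpm ← 2781
set_airspeed(15.49): V ← 15.49 m/s
adjust_airspeed(+10.3): V ← 15.49 +10.3 = 25.79 m/s
final state: V = 25.79 m/s, rpm = 2781 → n = rpm/60 = 46.350000 rev/s
J = V / (n·D) = 25.79 / (46.350000 × 2.51) = 0.221681
regime bands: climb J<0.6018 | cruise [0.6018, 1.2036) | windmill J≥1.2036
J = 0.2217 → climb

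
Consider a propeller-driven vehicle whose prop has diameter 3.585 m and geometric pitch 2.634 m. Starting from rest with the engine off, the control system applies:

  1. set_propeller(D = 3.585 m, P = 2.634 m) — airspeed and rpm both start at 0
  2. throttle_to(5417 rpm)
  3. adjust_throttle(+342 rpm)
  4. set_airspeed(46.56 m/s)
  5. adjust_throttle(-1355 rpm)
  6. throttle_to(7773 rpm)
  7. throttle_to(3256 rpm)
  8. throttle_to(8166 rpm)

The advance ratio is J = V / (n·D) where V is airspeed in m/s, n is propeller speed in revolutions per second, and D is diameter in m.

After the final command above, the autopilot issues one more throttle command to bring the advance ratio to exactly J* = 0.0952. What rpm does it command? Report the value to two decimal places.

set_propeller: D = 3.585 m, P = 2.634 m (p = P/D = 0.734728); state ← (V=0, rpm=0)
throttle_to(5417): rpm ← 5417
adjust_throttle(+342): rpm ← 5417 +342 = 5759
set_airspeed(46.56): V ← 46.56 m/s
adjust_throttle(-1355): rpm ← 5759 -1355 = 4404
throttle_to(7773): rpm ← 7773
throttle_to(3256): rpm ← 3256
throttle_to(8166): rpm ← 8166
final state: V = 46.56 m/s, rpm = 8166 → n = rpm/60 = 136.100000 rev/s
target J* = 0.0952; solve J* = V/(n·D) for n: n = V/(J*·D) = 46.56/(0.0952 × 3.585) = 136.422770 rev/s
rpm = 60·n = 8185.366197

rpm = 8185.37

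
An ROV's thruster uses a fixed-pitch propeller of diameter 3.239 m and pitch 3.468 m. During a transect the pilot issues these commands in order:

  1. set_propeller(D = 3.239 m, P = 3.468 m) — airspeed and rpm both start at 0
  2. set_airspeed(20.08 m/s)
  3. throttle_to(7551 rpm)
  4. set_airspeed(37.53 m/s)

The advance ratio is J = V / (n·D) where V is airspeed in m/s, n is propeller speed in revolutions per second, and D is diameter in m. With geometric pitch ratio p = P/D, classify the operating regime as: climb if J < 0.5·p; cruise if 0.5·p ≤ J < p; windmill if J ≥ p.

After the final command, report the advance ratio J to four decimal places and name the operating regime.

J = 0.0921, regime = climb

set_propeller: D = 3.239 m, P = 3.468 m (p = P/D = 1.070701); state ← (V=0, rpm=0)
set_airspeed(20.08): V ← 20.08 m/s
throttle_to(7551): rpm ← 7551
set_airspeed(37.53): V ← 37.53 m/s
final state: V = 37.53 m/s, rpm = 7551 → n = rpm/60 = 125.850000 rev/s
J = V / (n·D) = 37.53 / (125.850000 × 3.239) = 0.092069
regime bands: climb J<0.5354 | cruise [0.5354, 1.0707) | windmill J≥1.0707
J = 0.0921 → climb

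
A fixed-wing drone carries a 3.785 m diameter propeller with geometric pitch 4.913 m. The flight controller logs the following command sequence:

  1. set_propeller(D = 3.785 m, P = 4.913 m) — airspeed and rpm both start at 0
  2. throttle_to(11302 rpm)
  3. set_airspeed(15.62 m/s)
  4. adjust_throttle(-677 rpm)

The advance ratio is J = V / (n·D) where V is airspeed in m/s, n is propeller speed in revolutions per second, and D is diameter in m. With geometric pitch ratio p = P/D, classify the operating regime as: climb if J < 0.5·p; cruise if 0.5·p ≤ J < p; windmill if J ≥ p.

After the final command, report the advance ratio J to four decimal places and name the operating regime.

J = 0.0233, regime = climb

set_propeller: D = 3.785 m, P = 4.913 m (p = P/D = 1.298018); state ← (V=0, rpm=0)
throttle_to(11302): rpm ← 11302
set_airspeed(15.62): V ← 15.62 m/s
adjust_throttle(-677): rpm ← 11302 -677 = 10625
final state: V = 15.62 m/s, rpm = 10625 → n = rpm/60 = 177.083333 rev/s
J = V / (n·D) = 15.62 / (177.083333 × 3.785) = 0.023304
regime bands: climb J<0.6490 | cruise [0.6490, 1.2980) | windmill J≥1.2980
J = 0.0233 → climb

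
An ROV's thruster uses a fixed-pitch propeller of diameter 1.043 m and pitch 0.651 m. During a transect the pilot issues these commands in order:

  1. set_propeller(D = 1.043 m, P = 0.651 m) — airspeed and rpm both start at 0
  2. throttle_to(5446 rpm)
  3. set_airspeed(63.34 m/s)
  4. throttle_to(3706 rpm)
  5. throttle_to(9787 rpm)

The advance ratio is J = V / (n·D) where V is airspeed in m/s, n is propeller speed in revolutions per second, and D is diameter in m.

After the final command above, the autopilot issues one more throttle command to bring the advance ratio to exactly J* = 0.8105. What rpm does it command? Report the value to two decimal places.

rpm = 4495.64

set_propeller: D = 1.043 m, P = 0.651 m (p = P/D = 0.624161); state ← (V=0, rpm=0)
throttle_to(5446): rpm ← 5446
set_airspeed(63.34): V ← 63.34 m/s
throttle_to(3706): rpm ← 3706
throttle_to(9787): rpm ← 9787
final state: V = 63.34 m/s, rpm = 9787 → n = rpm/60 = 163.116667 rev/s
target J* = 0.8105; solve J* = V/(n·D) for n: n = V/(J*·D) = 63.34/(0.8105 × 1.043) = 74.927412 rev/s
rpm = 60·n = 4495.644711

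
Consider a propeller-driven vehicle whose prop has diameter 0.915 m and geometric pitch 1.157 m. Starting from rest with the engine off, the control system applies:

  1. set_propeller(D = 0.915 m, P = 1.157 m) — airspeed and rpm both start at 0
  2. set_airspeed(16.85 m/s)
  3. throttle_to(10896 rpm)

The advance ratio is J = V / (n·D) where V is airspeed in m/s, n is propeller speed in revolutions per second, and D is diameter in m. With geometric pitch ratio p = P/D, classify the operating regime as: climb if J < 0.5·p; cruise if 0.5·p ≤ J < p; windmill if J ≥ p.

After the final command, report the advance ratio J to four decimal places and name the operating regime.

J = 0.1014, regime = climb

set_propeller: D = 0.915 m, P = 1.157 m (p = P/D = 1.264481); state ← (V=0, rpm=0)
set_airspeed(16.85): V ← 16.85 m/s
throttle_to(10896): rpm ← 10896
final state: V = 16.85 m/s, rpm = 10896 → n = rpm/60 = 181.600000 rev/s
J = V / (n·D) = 16.85 / (181.600000 × 0.915) = 0.101406
regime bands: climb J<0.6322 | cruise [0.6322, 1.2645) | windmill J≥1.2645
J = 0.1014 → climb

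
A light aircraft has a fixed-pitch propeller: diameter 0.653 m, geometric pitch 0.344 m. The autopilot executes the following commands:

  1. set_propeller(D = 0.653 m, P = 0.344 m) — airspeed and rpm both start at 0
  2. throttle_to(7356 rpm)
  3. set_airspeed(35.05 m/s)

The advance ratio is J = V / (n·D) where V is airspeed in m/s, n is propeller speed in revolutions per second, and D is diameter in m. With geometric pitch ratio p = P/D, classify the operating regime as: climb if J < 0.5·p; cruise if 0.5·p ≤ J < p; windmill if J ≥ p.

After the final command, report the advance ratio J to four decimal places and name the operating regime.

set_propeller: D = 0.653 m, P = 0.344 m (p = P/D = 0.526799); state ← (V=0, rpm=0)
throttle_to(7356): rpm ← 7356
set_airspeed(35.05): V ← 35.05 m/s
final state: V = 35.05 m/s, rpm = 7356 → n = rpm/60 = 122.600000 rev/s
J = V / (n·D) = 35.05 / (122.600000 × 0.653) = 0.437809
regime bands: climb J<0.2634 | cruise [0.2634, 0.5268) | windmill J≥0.5268
J = 0.4378 → cruise

J = 0.4378, regime = cruise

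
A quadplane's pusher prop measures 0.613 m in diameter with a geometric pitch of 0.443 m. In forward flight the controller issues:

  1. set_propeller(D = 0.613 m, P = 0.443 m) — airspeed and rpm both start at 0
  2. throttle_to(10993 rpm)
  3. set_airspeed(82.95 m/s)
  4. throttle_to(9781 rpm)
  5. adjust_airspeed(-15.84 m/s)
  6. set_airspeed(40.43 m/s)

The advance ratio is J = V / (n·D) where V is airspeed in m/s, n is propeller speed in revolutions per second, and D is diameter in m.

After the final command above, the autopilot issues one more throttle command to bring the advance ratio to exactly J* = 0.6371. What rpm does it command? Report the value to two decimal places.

rpm = 6211.36

set_propeller: D = 0.613 m, P = 0.443 m (p = P/D = 0.722675); state ← (V=0, rpm=0)
throttle_to(10993): rpm ← 10993
set_airspeed(82.95): V ← 82.95 m/s
throttle_to(9781): rpm ← 9781
adjust_airspeed(-15.84): V ← 82.95 -15.84 = 67.11 m/s
set_airspeed(40.43): V ← 40.43 m/s
final state: V = 40.43 m/s, rpm = 9781 → n = rpm/60 = 163.016667 rev/s
target J* = 0.6371; solve J* = V/(n·D) for n: n = V/(J*·D) = 40.43/(0.6371 × 0.613) = 103.522717 rev/s
rpm = 60·n = 6211.363020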